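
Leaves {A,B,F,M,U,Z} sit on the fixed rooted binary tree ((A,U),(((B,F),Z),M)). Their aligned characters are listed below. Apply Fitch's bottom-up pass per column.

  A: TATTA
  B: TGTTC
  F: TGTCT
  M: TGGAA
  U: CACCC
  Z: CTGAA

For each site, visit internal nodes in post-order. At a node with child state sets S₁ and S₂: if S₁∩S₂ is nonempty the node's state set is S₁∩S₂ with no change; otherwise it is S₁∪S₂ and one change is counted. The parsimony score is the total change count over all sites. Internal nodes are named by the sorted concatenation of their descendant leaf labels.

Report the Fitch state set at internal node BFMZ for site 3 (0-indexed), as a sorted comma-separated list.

A

[col 0] AU: children A:{T}, U:{C} ∪→ {C,T}; cost 1
[col 0] BF: children B:{T}, F:{T} ∩→ {T}; cost 0
[col 0] BFZ: children BF:{T}, Z:{C} ∪→ {C,T}; cost 1
[col 0] BFMZ: children BFZ:{C,T}, M:{T} ∩→ {T}; cost 0
[col 0] ABFMUZ: children AU:{C,T}, BFMZ:{T} ∩→ {T}; cost 0
[col 1] AU: children A:{A}, U:{A} ∩→ {A}; cost 0
[col 1] BF: children B:{G}, F:{G} ∩→ {G}; cost 0
[col 1] BFZ: children BF:{G}, Z:{T} ∪→ {G,T}; cost 1
[col 1] BFMZ: children BFZ:{G,T}, M:{G} ∩→ {G}; cost 0
[col 1] ABFMUZ: children AU:{A}, BFMZ:{G} ∪→ {A,G}; cost 1
[col 2] AU: children A:{T}, U:{C} ∪→ {C,T}; cost 1
[col 2] BF: children B:{T}, F:{T} ∩→ {T}; cost 0
[col 2] BFZ: children BF:{T}, Z:{G} ∪→ {G,T}; cost 1
[col 2] BFMZ: children BFZ:{G,T}, M:{G} ∩→ {G}; cost 0
[col 2] ABFMUZ: children AU:{C,T}, BFMZ:{G} ∪→ {C,G,T}; cost 1
[col 3] AU: children A:{T}, U:{C} ∪→ {C,T}; cost 1
[col 3] BF: children B:{T}, F:{C} ∪→ {C,T}; cost 1
[col 3] BFZ: children BF:{C,T}, Z:{A} ∪→ {A,C,T}; cost 1
[col 3] BFMZ: children BFZ:{A,C,T}, M:{A} ∩→ {A}; cost 0
[col 3] ABFMUZ: children AU:{C,T}, BFMZ:{A} ∪→ {A,C,T}; cost 1
[col 4] AU: children A:{A}, U:{C} ∪→ {A,C}; cost 1
[col 4] BF: children B:{C}, F:{T} ∪→ {C,T}; cost 1
[col 4] BFZ: children BF:{C,T}, Z:{A} ∪→ {A,C,T}; cost 1
[col 4] BFMZ: children BFZ:{A,C,T}, M:{A} ∩→ {A}; cost 0
[col 4] ABFMUZ: children AU:{A,C}, BFMZ:{A} ∩→ {A}; cost 0
per-site changes: [2, 2, 3, 4, 3]; total = 14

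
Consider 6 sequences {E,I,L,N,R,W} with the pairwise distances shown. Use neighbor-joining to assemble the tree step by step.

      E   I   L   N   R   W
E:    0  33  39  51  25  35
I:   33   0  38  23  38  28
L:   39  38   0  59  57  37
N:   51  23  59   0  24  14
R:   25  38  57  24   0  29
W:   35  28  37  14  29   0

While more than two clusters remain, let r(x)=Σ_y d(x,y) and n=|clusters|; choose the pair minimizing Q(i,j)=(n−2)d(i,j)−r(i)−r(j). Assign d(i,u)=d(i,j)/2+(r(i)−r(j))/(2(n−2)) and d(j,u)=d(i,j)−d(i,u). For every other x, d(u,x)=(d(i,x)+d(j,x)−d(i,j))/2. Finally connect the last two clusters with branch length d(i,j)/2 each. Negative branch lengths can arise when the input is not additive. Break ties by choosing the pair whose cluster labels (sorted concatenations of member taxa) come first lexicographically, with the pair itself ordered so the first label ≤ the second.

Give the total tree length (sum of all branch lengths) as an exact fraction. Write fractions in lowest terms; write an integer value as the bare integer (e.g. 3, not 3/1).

761/8

step 1: merge (N,W) at d=14, Q=-258; branch lengths N→21/2, W→7/2; new cluster NW
  updated: d(E,NW)=36, d(I,NW)=37/2, d(L,NW)=41, d(NW,R)=39/2
step 2: merge (E,R) at d=25, Q=-395/2; branch lengths E→137/12, R→163/12; new cluster ER
  updated: d(ER,I)=23, d(ER,L)=71/2, d(ER,NW)=61/4
step 3: merge (ER,NW) at d=61/4, Q=-118; branch lengths ER→59/8, NW→63/8; new cluster ENRW
  updated: d(ENRW,I)=105/8, d(ENRW,L)=245/8
step 4: merge (ENRW,I) at d=105/8, Q=-327/4; branch lengths ENRW→23/8, I→41/4; new cluster EINRW
  updated: d(EINRW,L)=111/4
step 5: merge (EINRW,L) at d=111/4; branch lengths EINRW→111/8, L→111/8; new cluster EILNRW
final tree: ((((E:137/12,R:163/12):59/8,(N:21/2,W:7/2):63/8):23/8,I:41/4):111/8,L:111/8)
total length: 761/8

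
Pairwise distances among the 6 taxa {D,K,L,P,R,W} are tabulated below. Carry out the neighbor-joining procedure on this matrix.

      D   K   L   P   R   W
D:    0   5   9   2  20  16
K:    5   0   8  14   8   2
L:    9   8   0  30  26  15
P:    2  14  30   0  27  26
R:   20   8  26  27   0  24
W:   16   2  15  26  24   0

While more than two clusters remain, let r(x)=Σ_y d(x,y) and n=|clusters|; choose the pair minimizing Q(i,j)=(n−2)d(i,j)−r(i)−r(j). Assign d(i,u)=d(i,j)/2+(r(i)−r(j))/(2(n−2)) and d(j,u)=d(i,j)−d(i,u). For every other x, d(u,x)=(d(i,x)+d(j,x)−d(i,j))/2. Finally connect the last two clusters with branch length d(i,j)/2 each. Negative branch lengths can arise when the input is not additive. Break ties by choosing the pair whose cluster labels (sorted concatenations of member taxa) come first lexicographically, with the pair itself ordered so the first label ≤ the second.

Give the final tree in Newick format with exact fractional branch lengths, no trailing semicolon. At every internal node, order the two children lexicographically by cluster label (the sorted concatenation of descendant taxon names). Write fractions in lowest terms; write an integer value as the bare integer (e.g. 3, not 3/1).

step 1: merge (D,P) at d=2, Q=-143; branch lengths D→-39/8, P→55/8; new cluster DP
  updated: d(DP,K)=17/2, d(DP,L)=37/2, d(DP,R)=45/2, d(DP,W)=20
step 2: merge (L,W) at d=15, Q=-167/2; branch lengths L→103/12, W→77/12; new cluster LW
  updated: d(DP,LW)=47/4, d(K,LW)=-5/2, d(LW,R)=35/2
step 3: merge (DP,LW) at d=47/4, Q=-46; branch lengths DP→79/8, LW→15/8; new cluster DLPW
  updated: d(DLPW,K)=-23/8, d(DLPW,R)=113/8
step 4: merge (DLPW,K) at d=-23/8, Q=-77/4; branch lengths DLPW→13/8, K→-9/2; new cluster DKLPW
  updated: d(DKLPW,R)=25/2
step 5: merge (DKLPW,R) at d=25/2; branch lengths DKLPW→25/4, R→25/4; new cluster DKLPRW
final tree: ((((D:-39/8,P:55/8):79/8,(L:103/12,W:77/12):15/8):13/8,K:-9/2):25/4,R:25/4)
total length: 307/8

((((D:-39/8,P:55/8):79/8,(L:103/12,W:77/12):15/8):13/8,K:-9/2):25/4,R:25/4)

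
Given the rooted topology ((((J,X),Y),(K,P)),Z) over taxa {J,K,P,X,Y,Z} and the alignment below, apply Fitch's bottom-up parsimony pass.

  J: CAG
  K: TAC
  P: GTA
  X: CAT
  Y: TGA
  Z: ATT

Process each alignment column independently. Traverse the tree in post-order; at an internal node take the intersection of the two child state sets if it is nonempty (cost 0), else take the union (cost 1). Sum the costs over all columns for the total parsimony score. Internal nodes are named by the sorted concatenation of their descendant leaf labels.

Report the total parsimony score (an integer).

10

site 0, node JX: J={C} ∩ X={C} → {C} (+0)
site 0, node JXY: JX={C} ∪ Y={T} → {C,T} (+1)
site 0, node KP: K={T} ∪ P={G} → {G,T} (+1)
site 0, node JKPXY: JXY={C,T} ∩ KP={G,T} → {T} (+0)
site 0, node JKPXYZ: JKPXY={T} ∪ Z={A} → {A,T} (+1)
site 1, node JX: J={A} ∩ X={A} → {A} (+0)
site 1, node JXY: JX={A} ∪ Y={G} → {A,G} (+1)
site 1, node KP: K={A} ∪ P={T} → {A,T} (+1)
site 1, node JKPXY: JXY={A,G} ∩ KP={A,T} → {A} (+0)
site 1, node JKPXYZ: JKPXY={A} ∪ Z={T} → {A,T} (+1)
site 2, node JX: J={G} ∪ X={T} → {G,T} (+1)
site 2, node JXY: JX={G,T} ∪ Y={A} → {A,G,T} (+1)
site 2, node KP: K={C} ∪ P={A} → {A,C} (+1)
site 2, node JKPXY: JXY={A,G,T} ∩ KP={A,C} → {A} (+0)
site 2, node JKPXYZ: JKPXY={A} ∪ Z={T} → {A,T} (+1)
per-site changes: [3, 3, 4]; total = 10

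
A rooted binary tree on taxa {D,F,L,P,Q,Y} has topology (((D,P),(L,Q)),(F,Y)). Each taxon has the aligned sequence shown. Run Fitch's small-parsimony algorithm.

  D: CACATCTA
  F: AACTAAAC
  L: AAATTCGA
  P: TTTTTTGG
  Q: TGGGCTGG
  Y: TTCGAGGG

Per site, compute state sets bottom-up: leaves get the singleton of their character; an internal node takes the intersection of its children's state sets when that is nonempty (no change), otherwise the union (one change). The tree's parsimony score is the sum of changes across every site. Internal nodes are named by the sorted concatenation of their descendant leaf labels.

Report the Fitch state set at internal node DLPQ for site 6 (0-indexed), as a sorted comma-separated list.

G

[col 0] DP: children D:{C}, P:{T} ∪→ {C,T}; cost 1
[col 0] LQ: children L:{A}, Q:{T} ∪→ {A,T}; cost 1
[col 0] DLPQ: children DP:{C,T}, LQ:{A,T} ∩→ {T}; cost 0
[col 0] FY: children F:{A}, Y:{T} ∪→ {A,T}; cost 1
[col 0] DFLPQY: children DLPQ:{T}, FY:{A,T} ∩→ {T}; cost 0
[col 1] DP: children D:{A}, P:{T} ∪→ {A,T}; cost 1
[col 1] LQ: children L:{A}, Q:{G} ∪→ {A,G}; cost 1
[col 1] DLPQ: children DP:{A,T}, LQ:{A,G} ∩→ {A}; cost 0
[col 1] FY: children F:{A}, Y:{T} ∪→ {A,T}; cost 1
[col 1] DFLPQY: children DLPQ:{A}, FY:{A,T} ∩→ {A}; cost 0
[col 2] DP: children D:{C}, P:{T} ∪→ {C,T}; cost 1
[col 2] LQ: children L:{A}, Q:{G} ∪→ {A,G}; cost 1
[col 2] DLPQ: children DP:{C,T}, LQ:{A,G} ∪→ {A,C,G,T}; cost 1
[col 2] FY: children F:{C}, Y:{C} ∩→ {C}; cost 0
[col 2] DFLPQY: children DLPQ:{A,C,G,T}, FY:{C} ∩→ {C}; cost 0
[col 3] DP: children D:{A}, P:{T} ∪→ {A,T}; cost 1
[col 3] LQ: children L:{T}, Q:{G} ∪→ {G,T}; cost 1
[col 3] DLPQ: children DP:{A,T}, LQ:{G,T} ∩→ {T}; cost 0
[col 3] FY: children F:{T}, Y:{G} ∪→ {G,T}; cost 1
[col 3] DFLPQY: children DLPQ:{T}, FY:{G,T} ∩→ {T}; cost 0
[col 4] DP: children D:{T}, P:{T} ∩→ {T}; cost 0
[col 4] LQ: children L:{T}, Q:{C} ∪→ {C,T}; cost 1
[col 4] DLPQ: children DP:{T}, LQ:{C,T} ∩→ {T}; cost 0
[col 4] FY: children F:{A}, Y:{A} ∩→ {A}; cost 0
[col 4] DFLPQY: children DLPQ:{T}, FY:{A} ∪→ {A,T}; cost 1
[col 5] DP: children D:{C}, P:{T} ∪→ {C,T}; cost 1
[col 5] LQ: children L:{C}, Q:{T} ∪→ {C,T}; cost 1
[col 5] DLPQ: children DP:{C,T}, LQ:{C,T} ∩→ {C,T}; cost 0
[col 5] FY: children F:{A}, Y:{G} ∪→ {A,G}; cost 1
[col 5] DFLPQY: children DLPQ:{C,T}, FY:{A,G} ∪→ {A,C,G,T}; cost 1
[col 6] DP: children D:{T}, P:{G} ∪→ {G,T}; cost 1
[col 6] LQ: children L:{G}, Q:{G} ∩→ {G}; cost 0
[col 6] DLPQ: children DP:{G,T}, LQ:{G} ∩→ {G}; cost 0
[col 6] FY: children F:{A}, Y:{G} ∪→ {A,G}; cost 1
[col 6] DFLPQY: children DLPQ:{G}, FY:{A,G} ∩→ {G}; cost 0
[col 7] DP: children D:{A}, P:{G} ∪→ {A,G}; cost 1
[col 7] LQ: children L:{A}, Q:{G} ∪→ {A,G}; cost 1
[col 7] DLPQ: children DP:{A,G}, LQ:{A,G} ∩→ {A,G}; cost 0
[col 7] FY: children F:{C}, Y:{G} ∪→ {C,G}; cost 1
[col 7] DFLPQY: children DLPQ:{A,G}, FY:{C,G} ∩→ {G}; cost 0
per-site changes: [3, 3, 3, 3, 2, 4, 2, 3]; total = 23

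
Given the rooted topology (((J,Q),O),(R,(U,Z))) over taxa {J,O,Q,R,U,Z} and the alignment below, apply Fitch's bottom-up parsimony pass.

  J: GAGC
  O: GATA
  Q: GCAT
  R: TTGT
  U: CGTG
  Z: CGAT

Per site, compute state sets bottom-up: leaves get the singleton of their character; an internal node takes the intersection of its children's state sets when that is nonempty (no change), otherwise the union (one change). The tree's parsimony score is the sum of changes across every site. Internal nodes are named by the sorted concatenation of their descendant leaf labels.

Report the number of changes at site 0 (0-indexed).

2

[col 0] JQ: children J:{G}, Q:{G} ∩→ {G}; cost 0
[col 0] JOQ: children JQ:{G}, O:{G} ∩→ {G}; cost 0
[col 0] UZ: children U:{C}, Z:{C} ∩→ {C}; cost 0
[col 0] RUZ: children R:{T}, UZ:{C} ∪→ {C,T}; cost 1
[col 0] JOQRUZ: children JOQ:{G}, RUZ:{C,T} ∪→ {C,G,T}; cost 1
[col 1] JQ: children J:{A}, Q:{C} ∪→ {A,C}; cost 1
[col 1] JOQ: children JQ:{A,C}, O:{A} ∩→ {A}; cost 0
[col 1] UZ: children U:{G}, Z:{G} ∩→ {G}; cost 0
[col 1] RUZ: children R:{T}, UZ:{G} ∪→ {G,T}; cost 1
[col 1] JOQRUZ: children JOQ:{A}, RUZ:{G,T} ∪→ {A,G,T}; cost 1
[col 2] JQ: children J:{G}, Q:{A} ∪→ {A,G}; cost 1
[col 2] JOQ: children JQ:{A,G}, O:{T} ∪→ {A,G,T}; cost 1
[col 2] UZ: children U:{T}, Z:{A} ∪→ {A,T}; cost 1
[col 2] RUZ: children R:{G}, UZ:{A,T} ∪→ {A,G,T}; cost 1
[col 2] JOQRUZ: children JOQ:{A,G,T}, RUZ:{A,G,T} ∩→ {A,G,T}; cost 0
[col 3] JQ: children J:{C}, Q:{T} ∪→ {C,T}; cost 1
[col 3] JOQ: children JQ:{C,T}, O:{A} ∪→ {A,C,T}; cost 1
[col 3] UZ: children U:{G}, Z:{T} ∪→ {G,T}; cost 1
[col 3] RUZ: children R:{T}, UZ:{G,T} ∩→ {T}; cost 0
[col 3] JOQRUZ: children JOQ:{A,C,T}, RUZ:{T} ∩→ {T}; cost 0
per-site changes: [2, 3, 4, 3]; total = 12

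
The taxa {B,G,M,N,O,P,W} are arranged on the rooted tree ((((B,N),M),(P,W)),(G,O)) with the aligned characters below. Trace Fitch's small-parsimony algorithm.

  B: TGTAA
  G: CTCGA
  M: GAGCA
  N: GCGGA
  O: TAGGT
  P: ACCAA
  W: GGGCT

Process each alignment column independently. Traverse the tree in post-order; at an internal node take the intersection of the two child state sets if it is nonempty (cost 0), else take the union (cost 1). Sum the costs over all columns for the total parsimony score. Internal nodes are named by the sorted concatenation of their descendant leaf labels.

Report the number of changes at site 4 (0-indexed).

site 0, node BN: B={T} ∪ N={G} → {G,T} (+1)
site 0, node BMN: BN={G,T} ∩ M={G} → {G} (+0)
site 0, node PW: P={A} ∪ W={G} → {A,G} (+1)
site 0, node BMNPW: BMN={G} ∩ PW={A,G} → {G} (+0)
site 0, node GO: G={C} ∪ O={T} → {C,T} (+1)
site 0, node BGMNOPW: BMNPW={G} ∪ GO={C,T} → {C,G,T} (+1)
site 1, node BN: B={G} ∪ N={C} → {C,G} (+1)
site 1, node BMN: BN={C,G} ∪ M={A} → {A,C,G} (+1)
site 1, node PW: P={C} ∪ W={G} → {C,G} (+1)
site 1, node BMNPW: BMN={A,C,G} ∩ PW={C,G} → {C,G} (+0)
site 1, node GO: G={T} ∪ O={A} → {A,T} (+1)
site 1, node BGMNOPW: BMNPW={C,G} ∪ GO={A,T} → {A,C,G,T} (+1)
site 2, node BN: B={T} ∪ N={G} → {G,T} (+1)
site 2, node BMN: BN={G,T} ∩ M={G} → {G} (+0)
site 2, node PW: P={C} ∪ W={G} → {C,G} (+1)
site 2, node BMNPW: BMN={G} ∩ PW={C,G} → {G} (+0)
site 2, node GO: G={C} ∪ O={G} → {C,G} (+1)
site 2, node BGMNOPW: BMNPW={G} ∩ GO={C,G} → {G} (+0)
site 3, node BN: B={A} ∪ N={G} → {A,G} (+1)
site 3, node BMN: BN={A,G} ∪ M={C} → {A,C,G} (+1)
site 3, node PW: P={A} ∪ W={C} → {A,C} (+1)
site 3, node BMNPW: BMN={A,C,G} ∩ PW={A,C} → {A,C} (+0)
site 3, node GO: G={G} ∩ O={G} → {G} (+0)
site 3, node BGMNOPW: BMNPW={A,C} ∪ GO={G} → {A,C,G} (+1)
site 4, node BN: B={A} ∩ N={A} → {A} (+0)
site 4, node BMN: BN={A} ∩ M={A} → {A} (+0)
site 4, node PW: P={A} ∪ W={T} → {A,T} (+1)
site 4, node BMNPW: BMN={A} ∩ PW={A,T} → {A} (+0)
site 4, node GO: G={A} ∪ O={T} → {A,T} (+1)
site 4, node BGMNOPW: BMNPW={A} ∩ GO={A,T} → {A} (+0)
per-site changes: [4, 5, 3, 4, 2]; total = 18

2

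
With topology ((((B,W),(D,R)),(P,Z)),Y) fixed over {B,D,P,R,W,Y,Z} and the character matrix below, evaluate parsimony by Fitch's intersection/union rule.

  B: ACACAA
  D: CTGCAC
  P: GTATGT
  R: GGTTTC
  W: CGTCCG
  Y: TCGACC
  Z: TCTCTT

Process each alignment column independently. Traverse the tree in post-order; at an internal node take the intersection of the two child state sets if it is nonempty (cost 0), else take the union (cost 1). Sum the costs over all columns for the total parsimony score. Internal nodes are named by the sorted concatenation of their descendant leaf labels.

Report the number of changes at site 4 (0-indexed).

5

BW@0: {A} ∪ {C} = {A,C} (union, +1)
DR@0: {C} ∪ {G} = {C,G} (union, +1)
BDRW@0: {A,C} ∩ {C,G} = {C} (intersection, +0)
PZ@0: {G} ∪ {T} = {G,T} (union, +1)
BDPRWZ@0: {C} ∪ {G,T} = {C,G,T} (union, +1)
BDPRWYZ@0: {C,G,T} ∩ {T} = {T} (intersection, +0)
BW@1: {C} ∪ {G} = {C,G} (union, +1)
DR@1: {T} ∪ {G} = {G,T} (union, +1)
BDRW@1: {C,G} ∩ {G,T} = {G} (intersection, +0)
PZ@1: {T} ∪ {C} = {C,T} (union, +1)
BDPRWZ@1: {G} ∪ {C,T} = {C,G,T} (union, +1)
BDPRWYZ@1: {C,G,T} ∩ {C} = {C} (intersection, +0)
BW@2: {A} ∪ {T} = {A,T} (union, +1)
DR@2: {G} ∪ {T} = {G,T} (union, +1)
BDRW@2: {A,T} ∩ {G,T} = {T} (intersection, +0)
PZ@2: {A} ∪ {T} = {A,T} (union, +1)
BDPRWZ@2: {T} ∩ {A,T} = {T} (intersection, +0)
BDPRWYZ@2: {T} ∪ {G} = {G,T} (union, +1)
BW@3: {C} ∩ {C} = {C} (intersection, +0)
DR@3: {C} ∪ {T} = {C,T} (union, +1)
BDRW@3: {C} ∩ {C,T} = {C} (intersection, +0)
PZ@3: {T} ∪ {C} = {C,T} (union, +1)
BDPRWZ@3: {C} ∩ {C,T} = {C} (intersection, +0)
BDPRWYZ@3: {C} ∪ {A} = {A,C} (union, +1)
BW@4: {A} ∪ {C} = {A,C} (union, +1)
DR@4: {A} ∪ {T} = {A,T} (union, +1)
BDRW@4: {A,C} ∩ {A,T} = {A} (intersection, +0)
PZ@4: {G} ∪ {T} = {G,T} (union, +1)
BDPRWZ@4: {A} ∪ {G,T} = {A,G,T} (union, +1)
BDPRWYZ@4: {A,G,T} ∪ {C} = {A,C,G,T} (union, +1)
BW@5: {A} ∪ {G} = {A,G} (union, +1)
DR@5: {C} ∩ {C} = {C} (intersection, +0)
BDRW@5: {A,G} ∪ {C} = {A,C,G} (union, +1)
PZ@5: {T} ∩ {T} = {T} (intersection, +0)
BDPRWZ@5: {A,C,G} ∪ {T} = {A,C,G,T} (union, +1)
BDPRWYZ@5: {A,C,G,T} ∩ {C} = {C} (intersection, +0)
per-site changes: [4, 4, 4, 3, 5, 3]; total = 23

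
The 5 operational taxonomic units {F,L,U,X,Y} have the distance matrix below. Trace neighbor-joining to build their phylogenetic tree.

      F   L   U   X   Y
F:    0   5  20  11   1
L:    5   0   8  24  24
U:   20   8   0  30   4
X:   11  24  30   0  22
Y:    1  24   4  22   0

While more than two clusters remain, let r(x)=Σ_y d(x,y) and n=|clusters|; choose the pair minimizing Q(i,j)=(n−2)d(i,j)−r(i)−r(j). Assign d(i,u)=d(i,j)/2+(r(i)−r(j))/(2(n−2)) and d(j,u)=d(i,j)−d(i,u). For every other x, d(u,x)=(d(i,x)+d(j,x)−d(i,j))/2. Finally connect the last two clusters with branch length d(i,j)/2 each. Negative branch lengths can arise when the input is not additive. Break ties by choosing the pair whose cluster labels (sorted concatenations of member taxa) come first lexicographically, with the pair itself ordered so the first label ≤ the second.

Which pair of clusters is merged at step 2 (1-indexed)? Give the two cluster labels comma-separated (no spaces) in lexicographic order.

F,X

step 1: merge (U,Y) at d=4, Q=-101; branch lengths U→23/6, Y→1/6; new cluster UY
  updated: d(F,UY)=17/2, d(L,UY)=14, d(UY,X)=24
step 2: merge (F,X) at d=11, Q=-123/2; branch lengths F→-25/8, X→113/8; new cluster FX
  updated: d(FX,L)=9, d(FX,UY)=43/4
step 3: merge (FX,L) at d=9, Q=-135/4; branch lengths FX→23/8, L→49/8; new cluster FLX
  updated: d(FLX,UY)=63/8
step 4: merge (FLX,UY) at d=63/8; branch lengths FLX→63/16, UY→63/16; new cluster FLUXY
final tree: (((F:-25/8,X:113/8):23/8,L:49/8):63/16,(U:23/6,Y:1/6):63/16)
total length: 255/8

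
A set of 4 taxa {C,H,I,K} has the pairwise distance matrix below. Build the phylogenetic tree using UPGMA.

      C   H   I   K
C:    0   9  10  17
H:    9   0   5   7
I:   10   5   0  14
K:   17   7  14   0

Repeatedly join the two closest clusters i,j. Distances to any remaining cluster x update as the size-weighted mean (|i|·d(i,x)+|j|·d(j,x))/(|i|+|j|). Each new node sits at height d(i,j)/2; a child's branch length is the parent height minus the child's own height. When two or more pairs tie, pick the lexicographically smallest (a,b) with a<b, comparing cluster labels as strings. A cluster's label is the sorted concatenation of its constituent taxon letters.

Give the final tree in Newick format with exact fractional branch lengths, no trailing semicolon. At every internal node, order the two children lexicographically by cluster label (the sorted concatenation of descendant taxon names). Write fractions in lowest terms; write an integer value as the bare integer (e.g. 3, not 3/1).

((C:19/4,(H:5/2,I:5/2):9/4):19/12,K:19/3)

step 1: merge (H,I) at d=5; branch lengths H→5/2, I→5/2; new cluster HI
  updated: d(C,HI)=19/2, d(HI,K)=21/2
step 2: merge (C,HI) at d=19/2; branch lengths C→19/4, HI→9/4; new cluster CHI
  updated: d(CHI,K)=38/3
step 3: merge (CHI,K) at d=38/3; branch lengths CHI→19/12, K→19/3; new cluster CHIK
final tree: ((C:19/4,(H:5/2,I:5/2):9/4):19/12,K:19/3)
total length: 239/12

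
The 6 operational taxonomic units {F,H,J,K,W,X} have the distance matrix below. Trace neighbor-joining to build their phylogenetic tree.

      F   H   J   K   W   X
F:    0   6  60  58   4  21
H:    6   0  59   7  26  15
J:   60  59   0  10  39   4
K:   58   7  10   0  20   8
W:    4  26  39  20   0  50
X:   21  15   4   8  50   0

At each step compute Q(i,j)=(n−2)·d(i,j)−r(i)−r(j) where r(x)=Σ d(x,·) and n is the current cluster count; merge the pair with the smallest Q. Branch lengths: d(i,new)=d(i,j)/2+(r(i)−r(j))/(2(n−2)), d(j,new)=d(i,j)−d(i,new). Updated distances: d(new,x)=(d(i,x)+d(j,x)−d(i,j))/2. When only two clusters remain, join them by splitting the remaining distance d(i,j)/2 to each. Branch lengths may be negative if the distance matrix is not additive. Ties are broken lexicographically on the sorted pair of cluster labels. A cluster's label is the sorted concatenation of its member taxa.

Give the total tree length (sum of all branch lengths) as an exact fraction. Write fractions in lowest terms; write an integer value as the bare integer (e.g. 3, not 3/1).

383/8

iteration 1: select F,W (d=4, Q=-272); attach at lengths (13/4, 3/4); label the merged cluster FW
  updated: d(FW,H)=14, d(FW,J)=95/2, d(FW,K)=37, d(FW,X)=67/2
iteration 2: select FW,H (d=14, Q=-185); attach at lengths (79/6, 5/6); label the merged cluster FHW
  updated: d(FHW,J)=185/4, d(FHW,K)=15, d(FHW,X)=69/4
iteration 3: select FHW,K (d=15, Q=-163/2); attach at lengths (151/8, -31/8); label the merged cluster FHKW
  updated: d(FHKW,J)=165/8, d(FHKW,X)=41/8
iteration 4: select FHKW,J (d=165/8, Q=-119/4); attach at lengths (87/8, 39/4); label the merged cluster FHJKW
  updated: d(FHJKW,X)=-23/4
iteration 5: select FHJKW,X (d=-23/4); attach at lengths (-23/8, -23/8); label the merged cluster FHJKWX
final tree: (((((F:13/4,W:3/4):79/6,H:5/6):151/8,K:-31/8):87/8,J:39/4):-23/8,X:-23/8)
total length: 383/8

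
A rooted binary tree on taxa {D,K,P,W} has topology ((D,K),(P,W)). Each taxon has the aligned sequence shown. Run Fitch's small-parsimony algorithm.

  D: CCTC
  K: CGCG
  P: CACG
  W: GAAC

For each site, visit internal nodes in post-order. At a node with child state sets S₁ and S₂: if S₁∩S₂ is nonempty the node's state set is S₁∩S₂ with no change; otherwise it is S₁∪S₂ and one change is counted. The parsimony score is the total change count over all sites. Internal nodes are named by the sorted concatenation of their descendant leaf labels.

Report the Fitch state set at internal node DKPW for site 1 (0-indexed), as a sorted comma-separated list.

site 0, node DK: D={C} ∩ K={C} → {C} (+0)
site 0, node PW: P={C} ∪ W={G} → {C,G} (+1)
site 0, node DKPW: DK={C} ∩ PW={C,G} → {C} (+0)
site 1, node DK: D={C} ∪ K={G} → {C,G} (+1)
site 1, node PW: P={A} ∩ W={A} → {A} (+0)
site 1, node DKPW: DK={C,G} ∪ PW={A} → {A,C,G} (+1)
site 2, node DK: D={T} ∪ K={C} → {C,T} (+1)
site 2, node PW: P={C} ∪ W={A} → {A,C} (+1)
site 2, node DKPW: DK={C,T} ∩ PW={A,C} → {C} (+0)
site 3, node DK: D={C} ∪ K={G} → {C,G} (+1)
site 3, node PW: P={G} ∪ W={C} → {C,G} (+1)
site 3, node DKPW: DK={C,G} ∩ PW={C,G} → {C,G} (+0)
per-site changes: [1, 2, 2, 2]; total = 7

A,C,G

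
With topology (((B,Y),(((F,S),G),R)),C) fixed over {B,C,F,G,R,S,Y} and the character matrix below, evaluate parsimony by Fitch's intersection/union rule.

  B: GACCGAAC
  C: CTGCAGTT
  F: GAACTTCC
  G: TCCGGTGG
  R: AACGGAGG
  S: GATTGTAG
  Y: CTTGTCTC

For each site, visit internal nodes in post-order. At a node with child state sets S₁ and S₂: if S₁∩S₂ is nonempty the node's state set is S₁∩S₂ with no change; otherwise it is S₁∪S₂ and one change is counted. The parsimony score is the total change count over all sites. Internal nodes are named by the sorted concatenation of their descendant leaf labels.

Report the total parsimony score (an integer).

28

site 0, node BY: B={G} ∪ Y={C} → {C,G} (+1)
site 0, node FS: F={G} ∩ S={G} → {G} (+0)
site 0, node FGS: FS={G} ∪ G={T} → {G,T} (+1)
site 0, node FGRS: FGS={G,T} ∪ R={A} → {A,G,T} (+1)
site 0, node BFGRSY: BY={C,G} ∩ FGRS={A,G,T} → {G} (+0)
site 0, node BCFGRSY: BFGRSY={G} ∪ C={C} → {C,G} (+1)
site 1, node BY: B={A} ∪ Y={T} → {A,T} (+1)
site 1, node FS: F={A} ∩ S={A} → {A} (+0)
site 1, node FGS: FS={A} ∪ G={C} → {A,C} (+1)
site 1, node FGRS: FGS={A,C} ∩ R={A} → {A} (+0)
site 1, node BFGRSY: BY={A,T} ∩ FGRS={A} → {A} (+0)
site 1, node BCFGRSY: BFGRSY={A} ∪ C={T} → {A,T} (+1)
site 2, node BY: B={C} ∪ Y={T} → {C,T} (+1)
site 2, node FS: F={A} ∪ S={T} → {A,T} (+1)
site 2, node FGS: FS={A,T} ∪ G={C} → {A,C,T} (+1)
site 2, node FGRS: FGS={A,C,T} ∩ R={C} → {C} (+0)
site 2, node BFGRSY: BY={C,T} ∩ FGRS={C} → {C} (+0)
site 2, node BCFGRSY: BFGRSY={C} ∪ C={G} → {C,G} (+1)
site 3, node BY: B={C} ∪ Y={G} → {C,G} (+1)
site 3, node FS: F={C} ∪ S={T} → {C,T} (+1)
site 3, node FGS: FS={C,T} ∪ G={G} → {C,G,T} (+1)
site 3, node FGRS: FGS={C,G,T} ∩ R={G} → {G} (+0)
site 3, node BFGRSY: BY={C,G} ∩ FGRS={G} → {G} (+0)
site 3, node BCFGRSY: BFGRSY={G} ∪ C={C} → {C,G} (+1)
site 4, node BY: B={G} ∪ Y={T} → {G,T} (+1)
site 4, node FS: F={T} ∪ S={G} → {G,T} (+1)
site 4, node FGS: FS={G,T} ∩ G={G} → {G} (+0)
site 4, node FGRS: FGS={G} ∩ R={G} → {G} (+0)
site 4, node BFGRSY: BY={G,T} ∩ FGRS={G} → {G} (+0)
site 4, node BCFGRSY: BFGRSY={G} ∪ C={A} → {A,G} (+1)
site 5, node BY: B={A} ∪ Y={C} → {A,C} (+1)
site 5, node FS: F={T} ∩ S={T} → {T} (+0)
site 5, node FGS: FS={T} ∩ G={T} → {T} (+0)
site 5, node FGRS: FGS={T} ∪ R={A} → {A,T} (+1)
site 5, node BFGRSY: BY={A,C} ∩ FGRS={A,T} → {A} (+0)
site 5, node BCFGRSY: BFGRSY={A} ∪ C={G} → {A,G} (+1)
site 6, node BY: B={A} ∪ Y={T} → {A,T} (+1)
site 6, node FS: F={C} ∪ S={A} → {A,C} (+1)
site 6, node FGS: FS={A,C} ∪ G={G} → {A,C,G} (+1)
site 6, node FGRS: FGS={A,C,G} ∩ R={G} → {G} (+0)
site 6, node BFGRSY: BY={A,T} ∪ FGRS={G} → {A,G,T} (+1)
site 6, node BCFGRSY: BFGRSY={A,G,T} ∩ C={T} → {T} (+0)
site 7, node BY: B={C} ∩ Y={C} → {C} (+0)
site 7, node FS: F={C} ∪ S={G} → {C,G} (+1)
site 7, node FGS: FS={C,G} ∩ G={G} → {G} (+0)
site 7, node FGRS: FGS={G} ∩ R={G} → {G} (+0)
site 7, node BFGRSY: BY={C} ∪ FGRS={G} → {C,G} (+1)
site 7, node BCFGRSY: BFGRSY={C,G} ∪ C={T} → {C,G,T} (+1)
per-site changes: [4, 3, 4, 4, 3, 3, 4, 3]; total = 28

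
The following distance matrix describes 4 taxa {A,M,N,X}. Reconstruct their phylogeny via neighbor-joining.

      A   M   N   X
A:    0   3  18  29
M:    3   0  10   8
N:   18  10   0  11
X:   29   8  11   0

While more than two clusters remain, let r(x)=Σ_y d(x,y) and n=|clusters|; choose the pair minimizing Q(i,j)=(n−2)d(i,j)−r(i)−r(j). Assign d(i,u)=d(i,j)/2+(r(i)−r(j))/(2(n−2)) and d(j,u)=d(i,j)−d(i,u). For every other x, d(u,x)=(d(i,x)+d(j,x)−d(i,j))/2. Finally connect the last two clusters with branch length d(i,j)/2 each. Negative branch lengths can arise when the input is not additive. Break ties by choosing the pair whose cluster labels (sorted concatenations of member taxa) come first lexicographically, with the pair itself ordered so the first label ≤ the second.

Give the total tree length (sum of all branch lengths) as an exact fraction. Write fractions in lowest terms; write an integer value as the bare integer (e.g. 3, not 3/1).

1. join A+M (d=3, Q=-65) ⇒ AM; edges |A|=35/4, |M|=-23/4
  updated: d(AM,N)=25/2, d(AM,X)=17
2. join AM+N (d=25/2, Q=-81/2) ⇒ AMN; edges |AM|=37/4, |N|=13/4
  updated: d(AMN,X)=31/4
3. join AMN+X (d=31/4) ⇒ AMNX; edges |AMN|=31/8, |X|=31/8
final tree: (((A:35/4,M:-23/4):37/4,N:13/4):31/8,X:31/8)
total length: 93/4

93/4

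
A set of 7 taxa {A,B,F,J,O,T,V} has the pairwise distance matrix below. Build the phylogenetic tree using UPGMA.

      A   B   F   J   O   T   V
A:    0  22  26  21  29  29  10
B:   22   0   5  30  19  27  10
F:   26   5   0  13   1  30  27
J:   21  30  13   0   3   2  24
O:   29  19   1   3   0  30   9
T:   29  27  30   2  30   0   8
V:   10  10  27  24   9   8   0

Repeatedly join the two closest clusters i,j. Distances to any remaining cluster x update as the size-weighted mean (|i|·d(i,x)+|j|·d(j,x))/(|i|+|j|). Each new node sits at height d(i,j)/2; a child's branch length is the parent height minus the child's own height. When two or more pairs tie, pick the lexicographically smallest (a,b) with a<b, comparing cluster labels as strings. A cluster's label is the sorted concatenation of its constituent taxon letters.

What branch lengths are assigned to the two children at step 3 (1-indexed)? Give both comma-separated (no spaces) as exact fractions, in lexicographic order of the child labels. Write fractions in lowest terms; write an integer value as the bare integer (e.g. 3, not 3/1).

1. join F+O (d=1) ⇒ FO; edges |F|=1/2, |O|=1/2
  updated: d(A,FO)=55/2, d(B,FO)=12, d(FO,J)=8, d(FO,T)=30, d(FO,V)=18
2. join J+T (d=2) ⇒ JT; edges |J|=1, |T|=1
  updated: d(A,JT)=25, d(B,JT)=57/2, d(FO,JT)=19, d(JT,V)=16
3. join A+V (d=10) ⇒ AV; edges |A|=5, |V|=5
  updated: d(AV,B)=16, d(AV,FO)=91/4, d(AV,JT)=41/2
4. join B+FO (d=12) ⇒ BFO; edges |B|=6, |FO|=11/2
  updated: d(AV,BFO)=41/2, d(BFO,JT)=133/6
5. join AV+BFO (d=41/2) ⇒ ABFOV; edges |AV|=21/4, |BFO|=17/4
  updated: d(ABFOV,JT)=43/2
6. join ABFOV+JT (d=43/2) ⇒ ABFJOTV; edges |ABFOV|=1/2, |JT|=39/4
final tree: (((A:5,V:5):21/4,(B:6,(F:1/2,O:1/2):11/2):17/4):1/2,(J:1,T:1):39/4)
total length: 177/4

5,5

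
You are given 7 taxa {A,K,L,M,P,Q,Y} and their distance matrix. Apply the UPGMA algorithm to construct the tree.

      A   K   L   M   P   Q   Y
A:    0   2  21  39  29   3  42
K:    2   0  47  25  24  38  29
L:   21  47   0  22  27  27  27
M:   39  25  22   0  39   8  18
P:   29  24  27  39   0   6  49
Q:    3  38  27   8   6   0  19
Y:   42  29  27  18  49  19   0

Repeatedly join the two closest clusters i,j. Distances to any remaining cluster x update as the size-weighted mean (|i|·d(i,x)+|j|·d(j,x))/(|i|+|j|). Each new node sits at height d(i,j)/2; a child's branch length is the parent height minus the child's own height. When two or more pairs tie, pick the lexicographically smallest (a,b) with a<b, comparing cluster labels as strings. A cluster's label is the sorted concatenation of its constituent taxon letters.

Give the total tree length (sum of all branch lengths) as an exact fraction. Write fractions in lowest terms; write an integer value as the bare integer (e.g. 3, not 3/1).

step 1: merge (A,K) at d=2; branch lengths A→1, K→1; new cluster AK
  updated: d(AK,L)=34, d(AK,M)=32, d(AK,P)=53/2, d(AK,Q)=41/2, d(AK,Y)=71/2
step 2: merge (P,Q) at d=6; branch lengths P→3, Q→3; new cluster PQ
  updated: d(AK,PQ)=47/2, d(L,PQ)=27, d(M,PQ)=47/2, d(PQ,Y)=34
step 3: merge (M,Y) at d=18; branch lengths M→9, Y→9; new cluster MY
  updated: d(AK,MY)=135/4, d(L,MY)=49/2, d(MY,PQ)=115/4
step 4: merge (AK,PQ) at d=47/2; branch lengths AK→43/4, PQ→35/4; new cluster AKPQ
  updated: d(AKPQ,L)=61/2, d(AKPQ,MY)=125/4
step 5: merge (L,MY) at d=49/2; branch lengths L→49/4, MY→13/4; new cluster LMY
  updated: d(AKPQ,LMY)=31
step 6: merge (AKPQ,LMY) at d=31; branch lengths AKPQ→15/4, LMY→13/4; new cluster AKLMPQY
final tree: (((A:1,K:1):43/4,(P:3,Q:3):35/4):15/4,(L:49/4,(M:9,Y:9):13/4):13/4)
total length: 68

68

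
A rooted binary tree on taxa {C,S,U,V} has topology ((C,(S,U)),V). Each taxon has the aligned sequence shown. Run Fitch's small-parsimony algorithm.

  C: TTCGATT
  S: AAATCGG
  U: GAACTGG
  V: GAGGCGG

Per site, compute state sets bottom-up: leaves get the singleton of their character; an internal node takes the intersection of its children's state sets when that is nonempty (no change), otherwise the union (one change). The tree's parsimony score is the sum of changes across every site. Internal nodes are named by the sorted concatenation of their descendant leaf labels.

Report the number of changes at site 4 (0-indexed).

2

SU@0: {A} ∪ {G} = {A,G} (union, +1)
CSU@0: {T} ∪ {A,G} = {A,G,T} (union, +1)
CSUV@0: {A,G,T} ∩ {G} = {G} (intersection, +0)
SU@1: {A} ∩ {A} = {A} (intersection, +0)
CSU@1: {T} ∪ {A} = {A,T} (union, +1)
CSUV@1: {A,T} ∩ {A} = {A} (intersection, +0)
SU@2: {A} ∩ {A} = {A} (intersection, +0)
CSU@2: {C} ∪ {A} = {A,C} (union, +1)
CSUV@2: {A,C} ∪ {G} = {A,C,G} (union, +1)
SU@3: {T} ∪ {C} = {C,T} (union, +1)
CSU@3: {G} ∪ {C,T} = {C,G,T} (union, +1)
CSUV@3: {C,G,T} ∩ {G} = {G} (intersection, +0)
SU@4: {C} ∪ {T} = {C,T} (union, +1)
CSU@4: {A} ∪ {C,T} = {A,C,T} (union, +1)
CSUV@4: {A,C,T} ∩ {C} = {C} (intersection, +0)
SU@5: {G} ∩ {G} = {G} (intersection, +0)
CSU@5: {T} ∪ {G} = {G,T} (union, +1)
CSUV@5: {G,T} ∩ {G} = {G} (intersection, +0)
SU@6: {G} ∩ {G} = {G} (intersection, +0)
CSU@6: {T} ∪ {G} = {G,T} (union, +1)
CSUV@6: {G,T} ∩ {G} = {G} (intersection, +0)
per-site changes: [2, 1, 2, 2, 2, 1, 1]; total = 11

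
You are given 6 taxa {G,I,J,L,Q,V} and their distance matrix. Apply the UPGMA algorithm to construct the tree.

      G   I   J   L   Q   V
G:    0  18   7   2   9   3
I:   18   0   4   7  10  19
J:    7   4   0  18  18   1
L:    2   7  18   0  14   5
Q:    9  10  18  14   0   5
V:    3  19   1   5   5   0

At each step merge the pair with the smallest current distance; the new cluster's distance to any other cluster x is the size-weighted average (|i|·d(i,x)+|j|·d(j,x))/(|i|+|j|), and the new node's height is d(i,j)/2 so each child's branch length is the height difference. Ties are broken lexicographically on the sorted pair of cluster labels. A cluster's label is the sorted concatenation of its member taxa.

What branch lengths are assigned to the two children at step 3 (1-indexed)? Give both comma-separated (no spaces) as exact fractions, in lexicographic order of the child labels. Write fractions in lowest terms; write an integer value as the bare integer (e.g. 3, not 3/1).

step 1: merge (J,V) at d=1; branch lengths J→1/2, V→1/2; new cluster JV
  updated: d(G,JV)=5, d(I,JV)=23/2, d(JV,L)=23/2, d(JV,Q)=23/2
step 2: merge (G,L) at d=2; branch lengths G→1, L→1; new cluster GL
  updated: d(GL,I)=25/2, d(GL,JV)=33/4, d(GL,Q)=23/2
step 3: merge (GL,JV) at d=33/4; branch lengths GL→25/8, JV→29/8; new cluster GJLV
  updated: d(GJLV,I)=12, d(GJLV,Q)=23/2
step 4: merge (I,Q) at d=10; branch lengths I→5, Q→5; new cluster IQ
  updated: d(GJLV,IQ)=47/4
step 5: merge (GJLV,IQ) at d=47/4; branch lengths GJLV→7/4, IQ→7/8; new cluster GIJLQV
final tree: (((G:1,L:1):25/8,(J:1/2,V:1/2):29/8):7/4,(I:5,Q:5):7/8)
total length: 179/8

25/8,29/8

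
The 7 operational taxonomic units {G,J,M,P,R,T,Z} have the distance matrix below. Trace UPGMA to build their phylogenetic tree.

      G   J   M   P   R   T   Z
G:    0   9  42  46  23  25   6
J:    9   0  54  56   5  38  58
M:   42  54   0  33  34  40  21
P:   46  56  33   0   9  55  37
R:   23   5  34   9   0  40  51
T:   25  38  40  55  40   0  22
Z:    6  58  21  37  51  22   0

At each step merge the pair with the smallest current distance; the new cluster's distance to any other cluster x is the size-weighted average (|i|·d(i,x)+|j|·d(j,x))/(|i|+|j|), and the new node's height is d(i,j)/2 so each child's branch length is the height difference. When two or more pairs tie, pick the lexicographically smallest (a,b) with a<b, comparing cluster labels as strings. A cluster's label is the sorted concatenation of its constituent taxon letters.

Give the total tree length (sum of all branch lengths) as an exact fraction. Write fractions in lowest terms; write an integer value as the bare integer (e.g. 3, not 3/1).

step 1: merge (J,R) at d=5; branch lengths J→5/2, R→5/2; new cluster JR
  updated: d(G,JR)=16, d(JR,M)=44, d(JR,P)=65/2, d(JR,T)=39, d(JR,Z)=109/2
step 2: merge (G,Z) at d=6; branch lengths G→3, Z→3; new cluster GZ
  updated: d(GZ,JR)=141/4, d(GZ,M)=63/2, d(GZ,P)=83/2, d(GZ,T)=47/2
step 3: merge (GZ,T) at d=47/2; branch lengths GZ→35/4, T→47/4; new cluster GTZ
  updated: d(GTZ,JR)=73/2, d(GTZ,M)=103/3, d(GTZ,P)=46
step 4: merge (JR,P) at d=65/2; branch lengths JR→55/4, P→65/4; new cluster JPR
  updated: d(GTZ,JPR)=119/3, d(JPR,M)=121/3
step 5: merge (GTZ,M) at d=103/3; branch lengths GTZ→65/12, M→103/6; new cluster GMTZ
  updated: d(GMTZ,JPR)=239/6
step 6: merge (GMTZ,JPR) at d=239/6; branch lengths GMTZ→11/4, JPR→11/3; new cluster GJMPRTZ
final tree: ((((G:3,Z:3):35/4,T:47/4):65/12,M:103/6):11/4,((J:5/2,R:5/2):55/4,P:65/4):11/3)
total length: 181/2

181/2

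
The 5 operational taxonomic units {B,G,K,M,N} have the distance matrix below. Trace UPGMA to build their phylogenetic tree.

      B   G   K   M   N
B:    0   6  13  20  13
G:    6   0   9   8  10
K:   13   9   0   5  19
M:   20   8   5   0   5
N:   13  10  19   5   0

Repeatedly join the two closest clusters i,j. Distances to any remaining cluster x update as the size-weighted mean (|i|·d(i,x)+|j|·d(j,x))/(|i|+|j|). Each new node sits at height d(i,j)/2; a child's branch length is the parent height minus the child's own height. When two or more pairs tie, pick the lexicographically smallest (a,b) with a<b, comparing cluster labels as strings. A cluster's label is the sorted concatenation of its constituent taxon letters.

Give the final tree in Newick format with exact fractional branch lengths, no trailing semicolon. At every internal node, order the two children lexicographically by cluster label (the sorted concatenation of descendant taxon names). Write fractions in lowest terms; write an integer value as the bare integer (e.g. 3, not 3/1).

step 1: merge (K,M) at d=5; branch lengths K→5/2, M→5/2; new cluster KM
  updated: d(B,KM)=33/2, d(G,KM)=17/2, d(KM,N)=12
step 2: merge (B,G) at d=6; branch lengths B→3, G→3; new cluster BG
  updated: d(BG,KM)=25/2, d(BG,N)=23/2
step 3: merge (BG,N) at d=23/2; branch lengths BG→11/4, N→23/4; new cluster BGN
  updated: d(BGN,KM)=37/3
step 4: merge (BGN,KM) at d=37/3; branch lengths BGN→5/12, KM→11/3; new cluster BGKMN
final tree: (((B:3,G:3):11/4,N:23/4):5/12,(K:5/2,M:5/2):11/3)
total length: 283/12

(((B:3,G:3):11/4,N:23/4):5/12,(K:5/2,M:5/2):11/3)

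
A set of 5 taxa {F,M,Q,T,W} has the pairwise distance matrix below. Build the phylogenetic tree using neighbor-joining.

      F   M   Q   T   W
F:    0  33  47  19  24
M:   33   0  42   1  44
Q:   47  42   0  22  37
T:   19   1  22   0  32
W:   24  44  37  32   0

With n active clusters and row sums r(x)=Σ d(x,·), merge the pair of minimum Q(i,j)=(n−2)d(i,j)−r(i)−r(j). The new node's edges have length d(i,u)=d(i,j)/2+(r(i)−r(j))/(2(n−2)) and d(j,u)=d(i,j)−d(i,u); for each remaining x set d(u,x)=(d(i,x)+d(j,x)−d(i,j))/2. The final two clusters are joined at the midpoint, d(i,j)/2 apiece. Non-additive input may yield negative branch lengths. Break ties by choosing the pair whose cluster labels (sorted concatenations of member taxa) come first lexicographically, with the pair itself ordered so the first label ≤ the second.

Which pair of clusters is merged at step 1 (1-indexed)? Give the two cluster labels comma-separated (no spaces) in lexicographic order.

step 1: merge (M,T) at d=1, Q=-191; branch lengths M→49/6, T→-43/6; new cluster MT
  updated: d(F,MT)=51/2, d(MT,Q)=63/2, d(MT,W)=75/2
step 2: merge (F,W) at d=24, Q=-147; branch lengths F→23/2, W→25/2; new cluster FW
  updated: d(FW,MT)=39/2, d(FW,Q)=30
step 3: merge (FW,MT) at d=39/2, Q=-81; branch lengths FW→9, MT→21/2; new cluster FMTW
  updated: d(FMTW,Q)=21
step 4: merge (FMTW,Q) at d=21; branch lengths FMTW→21/2, Q→21/2; new cluster FMQTW
final tree: (((F:23/2,W:25/2):9,(M:49/6,T:-43/6):21/2):21/2,Q:21/2)
total length: 131/2

M,T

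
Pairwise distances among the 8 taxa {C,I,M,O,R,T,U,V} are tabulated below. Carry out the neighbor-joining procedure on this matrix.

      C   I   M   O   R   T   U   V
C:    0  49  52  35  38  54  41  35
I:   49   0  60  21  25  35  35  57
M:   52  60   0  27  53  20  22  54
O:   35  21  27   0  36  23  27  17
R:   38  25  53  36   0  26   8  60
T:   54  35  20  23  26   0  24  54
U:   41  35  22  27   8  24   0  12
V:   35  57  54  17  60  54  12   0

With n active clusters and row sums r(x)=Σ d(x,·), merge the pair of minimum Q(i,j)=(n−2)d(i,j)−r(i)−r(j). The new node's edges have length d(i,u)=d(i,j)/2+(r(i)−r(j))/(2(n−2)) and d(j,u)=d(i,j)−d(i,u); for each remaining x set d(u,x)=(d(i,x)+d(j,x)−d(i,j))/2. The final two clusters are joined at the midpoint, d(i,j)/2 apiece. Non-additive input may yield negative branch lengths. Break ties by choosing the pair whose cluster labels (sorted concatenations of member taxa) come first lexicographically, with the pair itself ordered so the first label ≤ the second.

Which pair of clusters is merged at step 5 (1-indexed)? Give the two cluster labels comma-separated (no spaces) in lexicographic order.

C,IR

1. join M+T (d=20, Q=-404) ⇒ MT; edges |M|=43/3, |T|=17/3
  updated: d(C,MT)=43, d(I,MT)=75/2, d(MT,O)=15, d(MT,R)=59/2, d(MT,U)=13, d(MT,V)=44
2. join U+V (d=12, Q=-301) ⇒ UV; edges |U|=-29/10, |V|=149/10
  updated: d(C,UV)=32, d(I,UV)=40, d(MT,UV)=45/2, d(O,UV)=16, d(R,UV)=28
3. join I+R (d=25, Q=-229) ⇒ IR; edges |I|=29/2, |R|=21/2
  updated: d(C,IR)=31, d(IR,MT)=21, d(IR,O)=16, d(IR,UV)=43/2
4. join MT+O (d=15, Q=-277/2) ⇒ MOT; edges |MT|=43/4, |O|=17/4
  updated: d(C,MOT)=63/2, d(IR,MOT)=11, d(MOT,UV)=47/4
5. join C+IR (d=31, Q=-96) ⇒ CIR; edges |C|=93/4, |IR|=31/4
  updated: d(CIR,MOT)=23/4, d(CIR,UV)=45/4
6. join CIR+MOT (d=23/4, Q=-115/4) ⇒ CIMORT; edges |CIR|=21/8, |MOT|=25/8
  updated: d(CIMORT,UV)=69/8
7. join CIMORT+UV (d=69/8) ⇒ CIMORTUV; edges |CIMORT|=69/16, |UV|=69/16
final tree: (((C:93/4,(I:29/2,R:21/2):31/4):21/8,((M:43/3,T:17/3):43/4,O:17/4):25/8):69/16,(U:-29/10,V:149/10):69/16)
total length: 939/8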